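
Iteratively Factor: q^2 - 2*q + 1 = (q - 1)*(q - 1)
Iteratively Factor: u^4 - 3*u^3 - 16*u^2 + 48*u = (u - 4)*(u^3 + u^2 - 12*u) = (u - 4)*(u + 4)*(u^2 - 3*u) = u*(u - 4)*(u + 4)*(u - 3)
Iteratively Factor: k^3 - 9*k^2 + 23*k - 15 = (k - 3)*(k^2 - 6*k + 5) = (k - 3)*(k - 1)*(k - 5)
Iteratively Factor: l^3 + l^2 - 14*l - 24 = (l + 3)*(l^2 - 2*l - 8) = (l + 2)*(l + 3)*(l - 4)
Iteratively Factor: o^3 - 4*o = (o - 2)*(o^2 + 2*o) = o*(o - 2)*(o + 2)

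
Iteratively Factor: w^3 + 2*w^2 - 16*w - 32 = (w + 2)*(w^2 - 16) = (w + 2)*(w + 4)*(w - 4)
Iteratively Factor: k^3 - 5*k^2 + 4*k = (k - 1)*(k^2 - 4*k) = k*(k - 1)*(k - 4)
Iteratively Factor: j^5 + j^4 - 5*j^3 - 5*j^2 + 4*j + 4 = (j - 1)*(j^4 + 2*j^3 - 3*j^2 - 8*j - 4) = (j - 2)*(j - 1)*(j^3 + 4*j^2 + 5*j + 2) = (j - 2)*(j - 1)*(j + 1)*(j^2 + 3*j + 2) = (j - 2)*(j - 1)*(j + 1)^2*(j + 2)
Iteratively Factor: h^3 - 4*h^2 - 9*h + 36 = (h + 3)*(h^2 - 7*h + 12) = (h - 3)*(h + 3)*(h - 4)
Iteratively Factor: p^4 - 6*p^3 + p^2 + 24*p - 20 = (p - 1)*(p^3 - 5*p^2 - 4*p + 20) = (p - 5)*(p - 1)*(p^2 - 4) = (p - 5)*(p - 2)*(p - 1)*(p + 2)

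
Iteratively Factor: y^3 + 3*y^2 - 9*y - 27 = (y + 3)*(y^2 - 9) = (y + 3)^2*(y - 3)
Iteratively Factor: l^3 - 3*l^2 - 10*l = (l + 2)*(l^2 - 5*l) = (l - 5)*(l + 2)*(l)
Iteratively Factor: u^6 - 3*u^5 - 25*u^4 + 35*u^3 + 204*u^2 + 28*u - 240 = (u - 1)*(u^5 - 2*u^4 - 27*u^3 + 8*u^2 + 212*u + 240) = (u - 1)*(u + 2)*(u^4 - 4*u^3 - 19*u^2 + 46*u + 120) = (u - 5)*(u - 1)*(u + 2)*(u^3 + u^2 - 14*u - 24) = (u - 5)*(u - 4)*(u - 1)*(u + 2)*(u^2 + 5*u + 6) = (u - 5)*(u - 4)*(u - 1)*(u + 2)^2*(u + 3)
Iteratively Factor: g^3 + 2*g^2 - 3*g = (g - 1)*(g^2 + 3*g) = g*(g - 1)*(g + 3)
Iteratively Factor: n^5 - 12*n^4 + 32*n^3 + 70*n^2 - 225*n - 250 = (n + 2)*(n^4 - 14*n^3 + 60*n^2 - 50*n - 125) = (n + 1)*(n + 2)*(n^3 - 15*n^2 + 75*n - 125) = (n - 5)*(n + 1)*(n + 2)*(n^2 - 10*n + 25) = (n - 5)^2*(n + 1)*(n + 2)*(n - 5)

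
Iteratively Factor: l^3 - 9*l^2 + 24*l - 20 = (l - 5)*(l^2 - 4*l + 4) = (l - 5)*(l - 2)*(l - 2)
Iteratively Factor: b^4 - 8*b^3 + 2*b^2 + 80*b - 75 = (b - 5)*(b^3 - 3*b^2 - 13*b + 15) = (b - 5)*(b - 1)*(b^2 - 2*b - 15) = (b - 5)*(b - 1)*(b + 3)*(b - 5)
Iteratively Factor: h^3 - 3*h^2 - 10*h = (h)*(h^2 - 3*h - 10) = h*(h + 2)*(h - 5)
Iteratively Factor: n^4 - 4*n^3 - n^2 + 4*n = (n - 4)*(n^3 - n) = (n - 4)*(n - 1)*(n^2 + n) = n*(n - 4)*(n - 1)*(n + 1)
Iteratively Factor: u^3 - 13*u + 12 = (u - 3)*(u^2 + 3*u - 4) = (u - 3)*(u - 1)*(u + 4)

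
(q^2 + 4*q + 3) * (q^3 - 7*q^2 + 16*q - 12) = q^5 - 3*q^4 - 9*q^3 + 31*q^2 - 36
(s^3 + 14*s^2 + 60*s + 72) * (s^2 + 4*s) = s^5 + 18*s^4 + 116*s^3 + 312*s^2 + 288*s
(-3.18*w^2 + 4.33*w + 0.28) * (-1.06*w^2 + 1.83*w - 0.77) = 3.3708*w^4 - 10.4092*w^3 + 10.0757*w^2 - 2.8217*w - 0.2156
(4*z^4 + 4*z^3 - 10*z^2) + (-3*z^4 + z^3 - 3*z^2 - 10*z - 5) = z^4 + 5*z^3 - 13*z^2 - 10*z - 5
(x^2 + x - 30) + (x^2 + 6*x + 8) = 2*x^2 + 7*x - 22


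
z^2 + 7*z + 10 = (z + 2)*(z + 5)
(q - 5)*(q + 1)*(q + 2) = q^3 - 2*q^2 - 13*q - 10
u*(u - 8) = u^2 - 8*u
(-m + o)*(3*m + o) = -3*m^2 + 2*m*o + o^2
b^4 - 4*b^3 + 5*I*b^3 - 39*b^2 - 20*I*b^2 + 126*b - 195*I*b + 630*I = (b - 7)*(b - 3)*(b + 6)*(b + 5*I)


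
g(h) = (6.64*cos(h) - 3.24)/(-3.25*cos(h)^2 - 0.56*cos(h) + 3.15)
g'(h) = (-6.5*sin(h)*cos(h) - 0.56*sin(h))*(6.64*cos(h) - 3.24)/(-3.25*cos(h)^2 - 0.56*cos(h) + 3.15)^2 - 6.64*sin(h)/(-3.25*cos(h)^2 - 0.56*cos(h) + 3.15) = (-21.58*cos(h)^2 + 21.06*cos(h) - 19.1016)*sin(h)/(10.5625*cos(h)^4 + 3.64*cos(h)^3 - 20.1614*cos(h)^2 - 3.528*cos(h) + 9.9225)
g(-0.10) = -5.39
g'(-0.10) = 4.99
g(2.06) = -2.36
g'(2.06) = -4.10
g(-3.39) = -15.14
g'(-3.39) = -35.97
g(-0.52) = 11.66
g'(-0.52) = 181.18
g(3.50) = -11.47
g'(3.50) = 29.81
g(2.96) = -17.55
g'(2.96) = -35.36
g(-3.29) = -18.68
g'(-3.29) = -32.76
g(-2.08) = -2.44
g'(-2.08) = 4.29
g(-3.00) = -18.90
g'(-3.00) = 32.00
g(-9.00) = -9.65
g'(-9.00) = 25.02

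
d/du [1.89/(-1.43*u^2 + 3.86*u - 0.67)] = (5.4054*u - 7.2954)/(1.43*u^2 - 3.86*u + 0.67)^2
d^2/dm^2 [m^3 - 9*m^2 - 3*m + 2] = 6*m - 18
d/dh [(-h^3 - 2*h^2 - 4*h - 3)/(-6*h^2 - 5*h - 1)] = (6*h^4 + 10*h^3 - 11*h^2 - 32*h - 11)/(36*h^4 + 60*h^3 + 37*h^2 + 10*h + 1)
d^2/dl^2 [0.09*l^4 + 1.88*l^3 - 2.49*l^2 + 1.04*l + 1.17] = 1.08*l^2 + 11.28*l - 4.98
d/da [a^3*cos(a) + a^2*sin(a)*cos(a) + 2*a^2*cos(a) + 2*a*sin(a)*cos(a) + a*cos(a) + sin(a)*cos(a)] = -a^3*sin(a) - 2*a^2*sin(a) + 3*a^2*cos(a) + a^2*cos(2*a) - a*sin(a) + sqrt(2)*a*sin(2*a + pi/4) + 4*a*cos(a) + a*cos(2*a) + sqrt(2)*sin(2*a + pi/4) + cos(a)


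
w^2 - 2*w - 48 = (w - 8)*(w + 6)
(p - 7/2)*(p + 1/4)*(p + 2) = p^3 - 5*p^2/4 - 59*p/8 - 7/4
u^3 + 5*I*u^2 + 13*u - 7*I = (u - I)^2*(u + 7*I)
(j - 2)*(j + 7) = j^2 + 5*j - 14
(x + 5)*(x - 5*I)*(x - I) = x^3 + 5*x^2 - 6*I*x^2 - 5*x - 30*I*x - 25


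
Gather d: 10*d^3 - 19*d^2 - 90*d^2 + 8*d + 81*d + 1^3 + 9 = 10*d^3 - 109*d^2 + 89*d + 10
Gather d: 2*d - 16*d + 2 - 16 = -14*d - 14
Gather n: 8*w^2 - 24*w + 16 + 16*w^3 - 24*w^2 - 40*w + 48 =16*w^3 - 16*w^2 - 64*w + 64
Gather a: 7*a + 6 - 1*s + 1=7*a - s + 7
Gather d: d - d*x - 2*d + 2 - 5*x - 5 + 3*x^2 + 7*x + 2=d*(-x - 1) + 3*x^2 + 2*x - 1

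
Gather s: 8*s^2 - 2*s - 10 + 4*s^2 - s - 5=12*s^2 - 3*s - 15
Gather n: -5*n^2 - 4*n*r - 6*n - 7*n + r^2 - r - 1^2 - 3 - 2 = -5*n^2 + n*(-4*r - 13) + r^2 - r - 6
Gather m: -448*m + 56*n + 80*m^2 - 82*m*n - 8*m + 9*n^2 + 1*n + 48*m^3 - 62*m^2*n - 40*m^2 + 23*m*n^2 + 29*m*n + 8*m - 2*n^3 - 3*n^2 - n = 48*m^3 + m^2*(40 - 62*n) + m*(23*n^2 - 53*n - 448) - 2*n^3 + 6*n^2 + 56*n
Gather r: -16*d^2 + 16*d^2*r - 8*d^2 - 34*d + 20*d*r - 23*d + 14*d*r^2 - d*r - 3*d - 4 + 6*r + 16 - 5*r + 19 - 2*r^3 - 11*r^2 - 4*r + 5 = -24*d^2 - 60*d - 2*r^3 + r^2*(14*d - 11) + r*(16*d^2 + 19*d - 3) + 36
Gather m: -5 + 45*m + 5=45*m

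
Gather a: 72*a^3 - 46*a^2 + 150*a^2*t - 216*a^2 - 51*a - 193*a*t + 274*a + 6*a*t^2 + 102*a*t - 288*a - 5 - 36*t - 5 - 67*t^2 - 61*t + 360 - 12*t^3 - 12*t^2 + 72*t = 72*a^3 + a^2*(150*t - 262) + a*(6*t^2 - 91*t - 65) - 12*t^3 - 79*t^2 - 25*t + 350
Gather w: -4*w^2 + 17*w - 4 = -4*w^2 + 17*w - 4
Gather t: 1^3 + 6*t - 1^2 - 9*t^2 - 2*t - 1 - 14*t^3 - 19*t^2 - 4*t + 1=-14*t^3 - 28*t^2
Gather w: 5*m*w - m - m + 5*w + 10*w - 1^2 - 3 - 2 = -2*m + w*(5*m + 15) - 6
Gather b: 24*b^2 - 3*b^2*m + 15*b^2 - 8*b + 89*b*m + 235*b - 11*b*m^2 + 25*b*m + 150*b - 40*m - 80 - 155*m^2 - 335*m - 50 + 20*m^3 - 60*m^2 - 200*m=b^2*(39 - 3*m) + b*(-11*m^2 + 114*m + 377) + 20*m^3 - 215*m^2 - 575*m - 130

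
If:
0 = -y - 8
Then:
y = -8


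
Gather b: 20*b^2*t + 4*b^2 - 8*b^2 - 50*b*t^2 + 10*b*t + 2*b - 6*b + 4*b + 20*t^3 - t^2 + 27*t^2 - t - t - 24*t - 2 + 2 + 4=b^2*(20*t - 4) + b*(-50*t^2 + 10*t) + 20*t^3 + 26*t^2 - 26*t + 4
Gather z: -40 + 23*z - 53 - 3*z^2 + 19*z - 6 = -3*z^2 + 42*z - 99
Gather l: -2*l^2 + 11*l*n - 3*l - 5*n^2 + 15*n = -2*l^2 + l*(11*n - 3) - 5*n^2 + 15*n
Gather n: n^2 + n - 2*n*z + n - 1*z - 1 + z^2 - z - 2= n^2 + n*(2 - 2*z) + z^2 - 2*z - 3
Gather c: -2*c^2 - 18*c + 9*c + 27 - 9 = -2*c^2 - 9*c + 18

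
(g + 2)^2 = g^2 + 4*g + 4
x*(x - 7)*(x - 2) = x^3 - 9*x^2 + 14*x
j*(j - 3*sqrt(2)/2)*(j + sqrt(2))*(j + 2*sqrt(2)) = j^4 + 3*sqrt(2)*j^3/2 - 5*j^2 - 6*sqrt(2)*j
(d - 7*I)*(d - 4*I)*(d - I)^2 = d^4 - 13*I*d^3 - 51*d^2 + 67*I*d + 28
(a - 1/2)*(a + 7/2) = a^2 + 3*a - 7/4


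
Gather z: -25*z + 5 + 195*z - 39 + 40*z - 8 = 210*z - 42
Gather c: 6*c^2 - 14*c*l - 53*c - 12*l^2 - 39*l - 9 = 6*c^2 + c*(-14*l - 53) - 12*l^2 - 39*l - 9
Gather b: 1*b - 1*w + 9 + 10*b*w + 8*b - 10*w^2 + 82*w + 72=b*(10*w + 9) - 10*w^2 + 81*w + 81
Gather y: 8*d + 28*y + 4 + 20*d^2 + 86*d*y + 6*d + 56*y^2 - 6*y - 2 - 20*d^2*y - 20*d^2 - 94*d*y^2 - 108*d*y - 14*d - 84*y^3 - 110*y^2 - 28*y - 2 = -84*y^3 + y^2*(-94*d - 54) + y*(-20*d^2 - 22*d - 6)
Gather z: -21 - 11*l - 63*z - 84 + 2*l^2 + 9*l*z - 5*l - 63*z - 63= 2*l^2 - 16*l + z*(9*l - 126) - 168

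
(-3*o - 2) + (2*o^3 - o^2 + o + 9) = 2*o^3 - o^2 - 2*o + 7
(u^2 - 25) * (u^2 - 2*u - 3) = u^4 - 2*u^3 - 28*u^2 + 50*u + 75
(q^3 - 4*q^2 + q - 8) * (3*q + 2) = 3*q^4 - 10*q^3 - 5*q^2 - 22*q - 16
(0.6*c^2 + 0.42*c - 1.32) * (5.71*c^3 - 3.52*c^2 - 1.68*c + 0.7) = 3.426*c^5 + 0.2862*c^4 - 10.0236*c^3 + 4.3608*c^2 + 2.5116*c - 0.924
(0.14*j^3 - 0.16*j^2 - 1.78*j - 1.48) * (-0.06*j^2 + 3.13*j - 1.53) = -0.0084*j^5 + 0.4478*j^4 - 0.6082*j^3 - 5.2378*j^2 - 1.909*j + 2.2644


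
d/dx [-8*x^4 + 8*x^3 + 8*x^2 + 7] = 8*x*(-4*x^2 + 3*x + 2)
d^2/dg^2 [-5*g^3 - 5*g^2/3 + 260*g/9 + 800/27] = -30*g - 10/3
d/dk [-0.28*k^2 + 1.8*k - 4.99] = 1.8 - 0.56*k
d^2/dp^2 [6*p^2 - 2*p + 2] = 12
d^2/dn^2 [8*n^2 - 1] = 16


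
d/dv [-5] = 0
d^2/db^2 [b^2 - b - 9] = 2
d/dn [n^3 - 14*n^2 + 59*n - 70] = 3*n^2 - 28*n + 59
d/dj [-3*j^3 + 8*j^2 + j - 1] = -9*j^2 + 16*j + 1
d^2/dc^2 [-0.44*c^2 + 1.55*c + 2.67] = -0.880000000000000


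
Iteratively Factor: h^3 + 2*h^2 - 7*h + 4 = (h + 4)*(h^2 - 2*h + 1) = (h - 1)*(h + 4)*(h - 1)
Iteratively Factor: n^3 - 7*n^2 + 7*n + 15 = (n - 5)*(n^2 - 2*n - 3) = (n - 5)*(n - 3)*(n + 1)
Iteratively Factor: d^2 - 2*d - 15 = (d - 5)*(d + 3)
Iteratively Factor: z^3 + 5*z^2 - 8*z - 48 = (z - 3)*(z^2 + 8*z + 16) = (z - 3)*(z + 4)*(z + 4)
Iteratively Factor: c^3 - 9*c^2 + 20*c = (c - 5)*(c^2 - 4*c) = (c - 5)*(c - 4)*(c)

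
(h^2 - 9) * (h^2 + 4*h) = h^4 + 4*h^3 - 9*h^2 - 36*h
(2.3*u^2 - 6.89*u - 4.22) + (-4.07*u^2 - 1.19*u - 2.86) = -1.77*u^2 - 8.08*u - 7.08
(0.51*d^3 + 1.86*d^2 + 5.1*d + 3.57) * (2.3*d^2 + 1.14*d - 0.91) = 1.173*d^5 + 4.8594*d^4 + 13.3863*d^3 + 12.3324*d^2 - 0.5712*d - 3.2487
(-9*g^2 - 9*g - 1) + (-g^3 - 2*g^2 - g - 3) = -g^3 - 11*g^2 - 10*g - 4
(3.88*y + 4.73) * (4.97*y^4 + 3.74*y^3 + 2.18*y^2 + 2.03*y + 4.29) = 19.2836*y^5 + 38.0193*y^4 + 26.1486*y^3 + 18.1878*y^2 + 26.2471*y + 20.2917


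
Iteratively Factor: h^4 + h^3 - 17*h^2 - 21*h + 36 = (h + 3)*(h^3 - 2*h^2 - 11*h + 12) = (h + 3)^2*(h^2 - 5*h + 4) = (h - 4)*(h + 3)^2*(h - 1)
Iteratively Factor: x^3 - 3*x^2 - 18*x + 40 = (x + 4)*(x^2 - 7*x + 10) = (x - 5)*(x + 4)*(x - 2)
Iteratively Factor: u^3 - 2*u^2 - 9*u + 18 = (u - 2)*(u^2 - 9) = (u - 3)*(u - 2)*(u + 3)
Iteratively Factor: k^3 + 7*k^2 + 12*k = (k + 4)*(k^2 + 3*k) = k*(k + 4)*(k + 3)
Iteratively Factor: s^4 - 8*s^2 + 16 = (s - 2)*(s^3 + 2*s^2 - 4*s - 8) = (s - 2)^2*(s^2 + 4*s + 4) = (s - 2)^2*(s + 2)*(s + 2)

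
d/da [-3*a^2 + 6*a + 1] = 6 - 6*a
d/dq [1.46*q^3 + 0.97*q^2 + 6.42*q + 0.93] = 4.38*q^2 + 1.94*q + 6.42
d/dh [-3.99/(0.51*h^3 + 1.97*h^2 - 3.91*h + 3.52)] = (6.1047*h^2 + 15.7206*h - 15.6009)/(0.51*h^3 + 1.97*h^2 - 3.91*h + 3.52)^2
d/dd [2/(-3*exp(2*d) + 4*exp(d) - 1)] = (12*exp(d) - 8)*exp(d)/(3*exp(2*d) - 4*exp(d) + 1)^2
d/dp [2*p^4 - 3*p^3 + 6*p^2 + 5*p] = 8*p^3 - 9*p^2 + 12*p + 5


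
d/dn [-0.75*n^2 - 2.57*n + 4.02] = -1.5*n - 2.57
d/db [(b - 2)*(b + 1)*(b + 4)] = 3*b^2 + 6*b - 6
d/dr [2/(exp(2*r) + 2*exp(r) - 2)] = -4*(exp(r) + 1)*exp(r)/(exp(2*r) + 2*exp(r) - 2)^2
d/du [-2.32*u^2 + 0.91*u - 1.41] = 0.91 - 4.64*u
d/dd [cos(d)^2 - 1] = -sin(2*d)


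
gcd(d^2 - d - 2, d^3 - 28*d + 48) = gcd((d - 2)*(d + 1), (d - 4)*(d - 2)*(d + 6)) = d - 2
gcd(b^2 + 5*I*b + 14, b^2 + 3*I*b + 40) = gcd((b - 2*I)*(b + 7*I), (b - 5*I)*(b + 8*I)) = 1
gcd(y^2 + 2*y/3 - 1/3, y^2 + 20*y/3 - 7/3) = y - 1/3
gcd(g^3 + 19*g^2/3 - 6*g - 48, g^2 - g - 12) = g + 3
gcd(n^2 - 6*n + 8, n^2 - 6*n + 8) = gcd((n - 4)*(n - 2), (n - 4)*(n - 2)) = n^2 - 6*n + 8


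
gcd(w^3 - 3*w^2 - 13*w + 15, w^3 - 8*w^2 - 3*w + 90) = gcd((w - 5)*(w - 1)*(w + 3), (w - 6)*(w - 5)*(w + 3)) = w^2 - 2*w - 15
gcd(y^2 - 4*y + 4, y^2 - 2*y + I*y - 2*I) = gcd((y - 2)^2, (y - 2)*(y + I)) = y - 2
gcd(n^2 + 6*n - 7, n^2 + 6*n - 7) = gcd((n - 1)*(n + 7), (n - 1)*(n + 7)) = n^2 + 6*n - 7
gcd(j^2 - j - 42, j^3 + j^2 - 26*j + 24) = j + 6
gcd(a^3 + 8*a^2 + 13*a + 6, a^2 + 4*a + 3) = a + 1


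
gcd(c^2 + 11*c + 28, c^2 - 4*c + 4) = 1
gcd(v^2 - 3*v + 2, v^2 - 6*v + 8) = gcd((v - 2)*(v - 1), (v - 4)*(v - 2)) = v - 2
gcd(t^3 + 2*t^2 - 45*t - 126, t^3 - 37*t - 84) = t^2 - 4*t - 21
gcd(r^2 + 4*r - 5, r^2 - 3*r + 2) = r - 1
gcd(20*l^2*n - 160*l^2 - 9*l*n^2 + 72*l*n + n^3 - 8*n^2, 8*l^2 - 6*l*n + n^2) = 4*l - n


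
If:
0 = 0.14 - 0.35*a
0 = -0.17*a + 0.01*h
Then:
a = 0.40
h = 6.80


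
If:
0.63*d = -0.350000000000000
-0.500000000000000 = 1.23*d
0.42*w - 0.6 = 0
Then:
No Solution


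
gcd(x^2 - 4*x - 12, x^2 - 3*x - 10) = x + 2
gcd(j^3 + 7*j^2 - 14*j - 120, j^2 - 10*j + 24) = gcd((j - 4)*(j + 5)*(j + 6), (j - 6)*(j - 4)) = j - 4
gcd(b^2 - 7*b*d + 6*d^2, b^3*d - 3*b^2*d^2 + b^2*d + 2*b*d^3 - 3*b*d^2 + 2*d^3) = b - d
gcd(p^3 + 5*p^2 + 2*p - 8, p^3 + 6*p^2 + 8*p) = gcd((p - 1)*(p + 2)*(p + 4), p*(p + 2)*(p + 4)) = p^2 + 6*p + 8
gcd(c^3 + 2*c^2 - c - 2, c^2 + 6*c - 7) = c - 1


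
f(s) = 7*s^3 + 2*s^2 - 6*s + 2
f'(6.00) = 774.00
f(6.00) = 1550.00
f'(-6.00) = 726.00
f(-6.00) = -1402.00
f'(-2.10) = 78.21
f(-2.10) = -41.41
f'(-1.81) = 55.56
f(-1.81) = -22.10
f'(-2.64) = 129.80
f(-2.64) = -97.02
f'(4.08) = 359.89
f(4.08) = 486.23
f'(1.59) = 53.45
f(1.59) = 25.65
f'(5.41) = 630.27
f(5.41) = 1136.46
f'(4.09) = 361.65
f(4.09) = 489.84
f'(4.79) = 494.99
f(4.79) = 788.46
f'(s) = 21*s^2 + 4*s - 6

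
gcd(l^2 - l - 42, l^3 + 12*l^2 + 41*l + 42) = 1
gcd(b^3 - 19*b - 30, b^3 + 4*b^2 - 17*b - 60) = b + 3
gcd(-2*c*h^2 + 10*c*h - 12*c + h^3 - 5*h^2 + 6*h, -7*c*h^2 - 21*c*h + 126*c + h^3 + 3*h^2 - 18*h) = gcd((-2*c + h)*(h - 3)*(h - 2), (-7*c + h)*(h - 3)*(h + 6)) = h - 3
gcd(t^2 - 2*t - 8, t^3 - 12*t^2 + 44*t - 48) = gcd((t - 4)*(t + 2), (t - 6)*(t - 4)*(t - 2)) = t - 4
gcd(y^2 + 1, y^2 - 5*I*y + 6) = y + I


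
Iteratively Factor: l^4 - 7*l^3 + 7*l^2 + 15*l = (l - 3)*(l^3 - 4*l^2 - 5*l) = (l - 3)*(l + 1)*(l^2 - 5*l) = (l - 5)*(l - 3)*(l + 1)*(l)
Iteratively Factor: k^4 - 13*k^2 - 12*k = (k - 4)*(k^3 + 4*k^2 + 3*k) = (k - 4)*(k + 3)*(k^2 + k) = k*(k - 4)*(k + 3)*(k + 1)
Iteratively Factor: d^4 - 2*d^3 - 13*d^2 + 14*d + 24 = (d + 3)*(d^3 - 5*d^2 + 2*d + 8) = (d - 4)*(d + 3)*(d^2 - d - 2) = (d - 4)*(d - 2)*(d + 3)*(d + 1)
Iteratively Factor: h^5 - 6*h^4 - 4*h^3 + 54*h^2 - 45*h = (h + 3)*(h^4 - 9*h^3 + 23*h^2 - 15*h) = (h - 3)*(h + 3)*(h^3 - 6*h^2 + 5*h) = (h - 3)*(h - 1)*(h + 3)*(h^2 - 5*h) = h*(h - 3)*(h - 1)*(h + 3)*(h - 5)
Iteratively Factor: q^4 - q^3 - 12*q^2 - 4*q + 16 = (q + 2)*(q^3 - 3*q^2 - 6*q + 8) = (q + 2)^2*(q^2 - 5*q + 4) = (q - 4)*(q + 2)^2*(q - 1)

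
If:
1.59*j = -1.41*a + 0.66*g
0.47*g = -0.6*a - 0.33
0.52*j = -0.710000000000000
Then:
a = 0.76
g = -1.67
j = -1.37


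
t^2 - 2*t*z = t*(t - 2*z)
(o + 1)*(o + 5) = o^2 + 6*o + 5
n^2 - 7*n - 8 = (n - 8)*(n + 1)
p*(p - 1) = p^2 - p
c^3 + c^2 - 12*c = c*(c - 3)*(c + 4)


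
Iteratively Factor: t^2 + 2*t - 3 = (t + 3)*(t - 1)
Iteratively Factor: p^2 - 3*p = (p - 3)*(p)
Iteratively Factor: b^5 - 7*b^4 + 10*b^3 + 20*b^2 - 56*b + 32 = (b - 2)*(b^4 - 5*b^3 + 20*b - 16) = (b - 4)*(b - 2)*(b^3 - b^2 - 4*b + 4) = (b - 4)*(b - 2)*(b + 2)*(b^2 - 3*b + 2) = (b - 4)*(b - 2)^2*(b + 2)*(b - 1)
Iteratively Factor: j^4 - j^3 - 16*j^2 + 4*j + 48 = (j - 4)*(j^3 + 3*j^2 - 4*j - 12) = (j - 4)*(j - 2)*(j^2 + 5*j + 6) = (j - 4)*(j - 2)*(j + 2)*(j + 3)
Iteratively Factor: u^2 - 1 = (u - 1)*(u + 1)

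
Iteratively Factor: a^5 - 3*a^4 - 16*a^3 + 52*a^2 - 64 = (a - 2)*(a^4 - a^3 - 18*a^2 + 16*a + 32) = (a - 2)*(a + 1)*(a^3 - 2*a^2 - 16*a + 32) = (a - 4)*(a - 2)*(a + 1)*(a^2 + 2*a - 8) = (a - 4)*(a - 2)*(a + 1)*(a + 4)*(a - 2)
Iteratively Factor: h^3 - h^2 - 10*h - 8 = (h - 4)*(h^2 + 3*h + 2) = (h - 4)*(h + 1)*(h + 2)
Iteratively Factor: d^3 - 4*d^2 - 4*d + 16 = (d + 2)*(d^2 - 6*d + 8) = (d - 2)*(d + 2)*(d - 4)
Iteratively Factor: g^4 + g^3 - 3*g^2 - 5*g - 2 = (g + 1)*(g^3 - 3*g - 2) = (g + 1)^2*(g^2 - g - 2) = (g + 1)^3*(g - 2)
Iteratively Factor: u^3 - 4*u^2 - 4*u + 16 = (u + 2)*(u^2 - 6*u + 8) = (u - 4)*(u + 2)*(u - 2)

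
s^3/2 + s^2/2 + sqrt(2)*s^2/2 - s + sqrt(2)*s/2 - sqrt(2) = (s/2 + sqrt(2)/2)*(s - 1)*(s + 2)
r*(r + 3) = r^2 + 3*r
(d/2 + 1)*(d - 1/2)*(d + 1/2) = d^3/2 + d^2 - d/8 - 1/4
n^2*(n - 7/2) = n^3 - 7*n^2/2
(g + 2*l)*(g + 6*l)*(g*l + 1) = g^3*l + 8*g^2*l^2 + g^2 + 12*g*l^3 + 8*g*l + 12*l^2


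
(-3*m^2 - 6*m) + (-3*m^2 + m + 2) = -6*m^2 - 5*m + 2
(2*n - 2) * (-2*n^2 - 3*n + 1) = -4*n^3 - 2*n^2 + 8*n - 2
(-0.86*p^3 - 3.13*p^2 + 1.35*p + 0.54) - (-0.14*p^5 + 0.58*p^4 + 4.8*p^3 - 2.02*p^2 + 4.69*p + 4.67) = 0.14*p^5 - 0.58*p^4 - 5.66*p^3 - 1.11*p^2 - 3.34*p - 4.13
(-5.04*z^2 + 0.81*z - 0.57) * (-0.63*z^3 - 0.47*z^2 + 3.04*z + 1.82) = 3.1752*z^5 + 1.8585*z^4 - 15.3432*z^3 - 6.4425*z^2 - 0.2586*z - 1.0374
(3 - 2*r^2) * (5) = 15 - 10*r^2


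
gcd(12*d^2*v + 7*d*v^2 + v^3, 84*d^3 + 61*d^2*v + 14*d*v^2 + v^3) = 12*d^2 + 7*d*v + v^2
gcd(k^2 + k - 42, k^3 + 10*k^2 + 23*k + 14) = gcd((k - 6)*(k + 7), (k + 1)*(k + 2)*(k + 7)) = k + 7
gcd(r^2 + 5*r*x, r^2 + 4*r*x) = r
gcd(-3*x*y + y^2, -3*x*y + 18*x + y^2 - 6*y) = 3*x - y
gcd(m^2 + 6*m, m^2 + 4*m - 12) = m + 6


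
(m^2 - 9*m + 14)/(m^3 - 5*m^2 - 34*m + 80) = (m - 7)/(m^2 - 3*m - 40)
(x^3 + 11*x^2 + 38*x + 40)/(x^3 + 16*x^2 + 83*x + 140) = (x + 2)/(x + 7)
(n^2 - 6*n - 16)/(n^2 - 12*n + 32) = (n + 2)/(n - 4)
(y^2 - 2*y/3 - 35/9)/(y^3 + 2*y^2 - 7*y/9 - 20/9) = (3*y - 7)/(3*y^2 + y - 4)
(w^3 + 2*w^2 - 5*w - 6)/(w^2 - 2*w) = w + 4 + 3/w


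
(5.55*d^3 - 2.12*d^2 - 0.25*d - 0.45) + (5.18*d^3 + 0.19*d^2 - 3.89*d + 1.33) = 10.73*d^3 - 1.93*d^2 - 4.14*d + 0.88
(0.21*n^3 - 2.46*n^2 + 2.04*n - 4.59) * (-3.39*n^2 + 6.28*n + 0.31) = -0.7119*n^5 + 9.6582*n^4 - 22.2993*n^3 + 27.6087*n^2 - 28.1928*n - 1.4229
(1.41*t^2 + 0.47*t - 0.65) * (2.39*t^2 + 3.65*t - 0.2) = 3.3699*t^4 + 6.2698*t^3 - 0.12*t^2 - 2.4665*t + 0.13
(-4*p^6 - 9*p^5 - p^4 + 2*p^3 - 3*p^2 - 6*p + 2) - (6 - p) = -4*p^6 - 9*p^5 - p^4 + 2*p^3 - 3*p^2 - 5*p - 4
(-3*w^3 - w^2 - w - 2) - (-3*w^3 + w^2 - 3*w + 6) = -2*w^2 + 2*w - 8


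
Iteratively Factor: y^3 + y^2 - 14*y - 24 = (y + 3)*(y^2 - 2*y - 8) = (y - 4)*(y + 3)*(y + 2)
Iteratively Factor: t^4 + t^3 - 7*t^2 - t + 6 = (t - 2)*(t^3 + 3*t^2 - t - 3) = (t - 2)*(t + 1)*(t^2 + 2*t - 3) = (t - 2)*(t - 1)*(t + 1)*(t + 3)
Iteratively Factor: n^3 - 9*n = (n)*(n^2 - 9) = n*(n + 3)*(n - 3)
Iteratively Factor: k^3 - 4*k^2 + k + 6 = (k - 2)*(k^2 - 2*k - 3) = (k - 2)*(k + 1)*(k - 3)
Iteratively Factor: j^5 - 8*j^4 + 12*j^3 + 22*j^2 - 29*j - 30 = (j - 2)*(j^4 - 6*j^3 + 22*j + 15) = (j - 2)*(j + 1)*(j^3 - 7*j^2 + 7*j + 15) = (j - 2)*(j + 1)^2*(j^2 - 8*j + 15) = (j - 3)*(j - 2)*(j + 1)^2*(j - 5)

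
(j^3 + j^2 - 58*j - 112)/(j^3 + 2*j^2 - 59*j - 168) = (j + 2)/(j + 3)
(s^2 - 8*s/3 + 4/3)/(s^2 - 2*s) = (s - 2/3)/s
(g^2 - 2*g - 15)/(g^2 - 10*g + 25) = (g + 3)/(g - 5)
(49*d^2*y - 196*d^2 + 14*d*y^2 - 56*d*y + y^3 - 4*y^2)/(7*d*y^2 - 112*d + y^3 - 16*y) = (7*d + y)/(y + 4)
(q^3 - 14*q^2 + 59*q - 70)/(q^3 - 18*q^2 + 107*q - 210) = (q - 2)/(q - 6)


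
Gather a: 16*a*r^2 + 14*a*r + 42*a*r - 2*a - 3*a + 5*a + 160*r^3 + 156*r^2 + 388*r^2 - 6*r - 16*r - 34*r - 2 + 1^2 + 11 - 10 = a*(16*r^2 + 56*r) + 160*r^3 + 544*r^2 - 56*r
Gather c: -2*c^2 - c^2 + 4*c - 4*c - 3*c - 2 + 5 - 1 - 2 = -3*c^2 - 3*c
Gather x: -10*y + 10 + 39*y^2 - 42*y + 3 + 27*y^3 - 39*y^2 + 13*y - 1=27*y^3 - 39*y + 12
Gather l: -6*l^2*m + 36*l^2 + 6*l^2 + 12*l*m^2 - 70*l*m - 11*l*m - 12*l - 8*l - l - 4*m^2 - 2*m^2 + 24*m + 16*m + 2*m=l^2*(42 - 6*m) + l*(12*m^2 - 81*m - 21) - 6*m^2 + 42*m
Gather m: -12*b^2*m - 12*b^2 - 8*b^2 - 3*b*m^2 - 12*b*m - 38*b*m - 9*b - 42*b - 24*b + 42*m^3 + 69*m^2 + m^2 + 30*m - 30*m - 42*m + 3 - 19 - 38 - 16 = -20*b^2 - 75*b + 42*m^3 + m^2*(70 - 3*b) + m*(-12*b^2 - 50*b - 42) - 70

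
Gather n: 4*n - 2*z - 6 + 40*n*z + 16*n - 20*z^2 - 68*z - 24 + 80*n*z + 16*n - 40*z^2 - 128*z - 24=n*(120*z + 36) - 60*z^2 - 198*z - 54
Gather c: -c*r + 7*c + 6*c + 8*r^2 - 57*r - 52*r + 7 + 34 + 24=c*(13 - r) + 8*r^2 - 109*r + 65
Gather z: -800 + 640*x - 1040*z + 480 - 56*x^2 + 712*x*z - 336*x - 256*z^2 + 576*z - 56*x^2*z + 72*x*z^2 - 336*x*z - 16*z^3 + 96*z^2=-56*x^2 + 304*x - 16*z^3 + z^2*(72*x - 160) + z*(-56*x^2 + 376*x - 464) - 320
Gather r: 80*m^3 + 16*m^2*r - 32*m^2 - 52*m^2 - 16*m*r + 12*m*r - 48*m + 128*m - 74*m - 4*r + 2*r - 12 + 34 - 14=80*m^3 - 84*m^2 + 6*m + r*(16*m^2 - 4*m - 2) + 8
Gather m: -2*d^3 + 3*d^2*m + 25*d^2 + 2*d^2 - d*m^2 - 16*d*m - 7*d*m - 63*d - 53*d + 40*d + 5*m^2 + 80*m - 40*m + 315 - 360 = -2*d^3 + 27*d^2 - 76*d + m^2*(5 - d) + m*(3*d^2 - 23*d + 40) - 45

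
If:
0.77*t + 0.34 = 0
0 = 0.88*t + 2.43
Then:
No Solution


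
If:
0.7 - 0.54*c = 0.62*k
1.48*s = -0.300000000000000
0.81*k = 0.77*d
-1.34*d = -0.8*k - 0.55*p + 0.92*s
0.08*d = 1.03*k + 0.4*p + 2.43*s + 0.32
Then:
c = 1.04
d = 0.23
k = 0.22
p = -0.09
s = -0.20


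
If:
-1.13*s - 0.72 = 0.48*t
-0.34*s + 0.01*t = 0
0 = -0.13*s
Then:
No Solution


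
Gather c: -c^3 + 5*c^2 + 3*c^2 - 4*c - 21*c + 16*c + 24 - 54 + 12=-c^3 + 8*c^2 - 9*c - 18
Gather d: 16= 16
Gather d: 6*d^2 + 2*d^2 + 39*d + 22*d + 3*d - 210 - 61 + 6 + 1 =8*d^2 + 64*d - 264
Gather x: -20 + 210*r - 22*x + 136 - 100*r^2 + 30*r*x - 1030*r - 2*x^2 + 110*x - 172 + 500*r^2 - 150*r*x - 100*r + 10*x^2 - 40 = 400*r^2 - 920*r + 8*x^2 + x*(88 - 120*r) - 96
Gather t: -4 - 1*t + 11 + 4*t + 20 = 3*t + 27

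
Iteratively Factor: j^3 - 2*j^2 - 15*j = (j - 5)*(j^2 + 3*j) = j*(j - 5)*(j + 3)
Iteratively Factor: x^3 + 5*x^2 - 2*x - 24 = (x + 3)*(x^2 + 2*x - 8) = (x - 2)*(x + 3)*(x + 4)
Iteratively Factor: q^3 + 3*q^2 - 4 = (q - 1)*(q^2 + 4*q + 4) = (q - 1)*(q + 2)*(q + 2)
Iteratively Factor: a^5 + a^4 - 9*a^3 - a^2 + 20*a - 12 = (a + 2)*(a^4 - a^3 - 7*a^2 + 13*a - 6) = (a - 2)*(a + 2)*(a^3 + a^2 - 5*a + 3) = (a - 2)*(a - 1)*(a + 2)*(a^2 + 2*a - 3) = (a - 2)*(a - 1)^2*(a + 2)*(a + 3)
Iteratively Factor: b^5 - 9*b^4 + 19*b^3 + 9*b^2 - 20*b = (b - 1)*(b^4 - 8*b^3 + 11*b^2 + 20*b) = (b - 4)*(b - 1)*(b^3 - 4*b^2 - 5*b) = (b - 5)*(b - 4)*(b - 1)*(b^2 + b) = (b - 5)*(b - 4)*(b - 1)*(b + 1)*(b)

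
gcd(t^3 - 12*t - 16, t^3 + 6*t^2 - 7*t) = 1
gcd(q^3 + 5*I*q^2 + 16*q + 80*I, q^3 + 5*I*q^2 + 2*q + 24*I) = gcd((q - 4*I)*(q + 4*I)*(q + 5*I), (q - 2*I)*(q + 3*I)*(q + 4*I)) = q + 4*I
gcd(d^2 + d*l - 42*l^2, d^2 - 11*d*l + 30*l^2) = d - 6*l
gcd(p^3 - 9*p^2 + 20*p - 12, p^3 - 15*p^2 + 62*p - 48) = p^2 - 7*p + 6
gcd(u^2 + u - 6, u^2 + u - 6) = u^2 + u - 6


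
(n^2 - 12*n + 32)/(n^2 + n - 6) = (n^2 - 12*n + 32)/(n^2 + n - 6)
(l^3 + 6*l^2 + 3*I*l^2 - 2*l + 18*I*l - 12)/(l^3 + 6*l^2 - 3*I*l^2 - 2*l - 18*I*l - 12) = (l^2 + 3*I*l - 2)/(l^2 - 3*I*l - 2)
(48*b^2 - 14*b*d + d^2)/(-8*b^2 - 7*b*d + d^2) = (-6*b + d)/(b + d)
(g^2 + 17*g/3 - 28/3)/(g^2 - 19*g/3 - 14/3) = (-3*g^2 - 17*g + 28)/(-3*g^2 + 19*g + 14)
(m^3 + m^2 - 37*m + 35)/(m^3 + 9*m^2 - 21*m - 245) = (m - 1)/(m + 7)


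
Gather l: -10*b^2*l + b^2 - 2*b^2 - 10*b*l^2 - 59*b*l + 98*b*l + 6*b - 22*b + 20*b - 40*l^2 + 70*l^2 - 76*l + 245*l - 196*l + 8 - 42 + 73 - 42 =-b^2 + 4*b + l^2*(30 - 10*b) + l*(-10*b^2 + 39*b - 27) - 3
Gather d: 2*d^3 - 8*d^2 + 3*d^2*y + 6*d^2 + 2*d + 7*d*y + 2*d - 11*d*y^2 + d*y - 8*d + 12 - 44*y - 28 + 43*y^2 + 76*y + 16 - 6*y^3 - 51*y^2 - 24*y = 2*d^3 + d^2*(3*y - 2) + d*(-11*y^2 + 8*y - 4) - 6*y^3 - 8*y^2 + 8*y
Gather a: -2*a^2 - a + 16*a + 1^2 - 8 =-2*a^2 + 15*a - 7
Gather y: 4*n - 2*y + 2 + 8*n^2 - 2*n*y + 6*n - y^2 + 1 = 8*n^2 + 10*n - y^2 + y*(-2*n - 2) + 3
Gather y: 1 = 1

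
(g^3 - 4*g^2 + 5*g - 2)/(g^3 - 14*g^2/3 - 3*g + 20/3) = 3*(g^2 - 3*g + 2)/(3*g^2 - 11*g - 20)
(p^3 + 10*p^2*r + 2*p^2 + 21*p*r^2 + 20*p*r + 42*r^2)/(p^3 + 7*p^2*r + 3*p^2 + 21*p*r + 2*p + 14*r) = (p + 3*r)/(p + 1)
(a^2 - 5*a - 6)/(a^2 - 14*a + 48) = (a + 1)/(a - 8)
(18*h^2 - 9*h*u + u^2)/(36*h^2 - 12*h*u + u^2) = (-3*h + u)/(-6*h + u)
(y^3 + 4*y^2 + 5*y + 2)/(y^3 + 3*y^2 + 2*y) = (y + 1)/y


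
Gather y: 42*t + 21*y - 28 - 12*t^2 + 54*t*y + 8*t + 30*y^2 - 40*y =-12*t^2 + 50*t + 30*y^2 + y*(54*t - 19) - 28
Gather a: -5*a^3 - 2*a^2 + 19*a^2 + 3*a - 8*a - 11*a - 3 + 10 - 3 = -5*a^3 + 17*a^2 - 16*a + 4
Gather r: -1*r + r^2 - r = r^2 - 2*r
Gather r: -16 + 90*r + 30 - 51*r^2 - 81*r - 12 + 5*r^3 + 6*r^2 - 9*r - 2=5*r^3 - 45*r^2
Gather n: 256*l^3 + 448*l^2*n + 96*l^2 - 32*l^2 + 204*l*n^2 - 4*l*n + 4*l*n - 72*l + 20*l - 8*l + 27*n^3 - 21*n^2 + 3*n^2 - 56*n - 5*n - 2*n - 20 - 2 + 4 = 256*l^3 + 64*l^2 - 60*l + 27*n^3 + n^2*(204*l - 18) + n*(448*l^2 - 63) - 18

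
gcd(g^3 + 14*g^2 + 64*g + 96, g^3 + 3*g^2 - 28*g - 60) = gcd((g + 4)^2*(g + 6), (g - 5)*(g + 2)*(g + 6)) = g + 6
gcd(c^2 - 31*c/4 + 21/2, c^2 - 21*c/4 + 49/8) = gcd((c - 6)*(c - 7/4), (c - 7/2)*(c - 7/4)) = c - 7/4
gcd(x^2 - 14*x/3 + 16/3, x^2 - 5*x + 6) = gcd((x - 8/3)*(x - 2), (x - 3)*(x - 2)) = x - 2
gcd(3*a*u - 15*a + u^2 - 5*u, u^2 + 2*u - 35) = u - 5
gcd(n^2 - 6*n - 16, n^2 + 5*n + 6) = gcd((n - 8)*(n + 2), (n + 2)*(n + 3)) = n + 2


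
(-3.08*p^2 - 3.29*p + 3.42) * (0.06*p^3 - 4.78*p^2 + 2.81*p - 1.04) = -0.1848*p^5 + 14.525*p^4 + 7.2766*p^3 - 22.3893*p^2 + 13.0318*p - 3.5568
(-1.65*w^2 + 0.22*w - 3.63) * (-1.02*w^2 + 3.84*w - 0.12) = 1.683*w^4 - 6.5604*w^3 + 4.7454*w^2 - 13.9656*w + 0.4356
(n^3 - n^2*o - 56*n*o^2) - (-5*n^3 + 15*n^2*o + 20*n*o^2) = 6*n^3 - 16*n^2*o - 76*n*o^2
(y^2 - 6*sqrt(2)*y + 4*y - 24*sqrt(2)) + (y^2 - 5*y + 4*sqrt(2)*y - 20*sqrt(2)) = 2*y^2 - 2*sqrt(2)*y - y - 44*sqrt(2)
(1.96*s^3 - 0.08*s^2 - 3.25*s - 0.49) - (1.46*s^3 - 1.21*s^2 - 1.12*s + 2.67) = 0.5*s^3 + 1.13*s^2 - 2.13*s - 3.16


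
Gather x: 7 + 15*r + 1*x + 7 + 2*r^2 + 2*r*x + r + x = 2*r^2 + 16*r + x*(2*r + 2) + 14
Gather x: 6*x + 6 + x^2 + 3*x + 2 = x^2 + 9*x + 8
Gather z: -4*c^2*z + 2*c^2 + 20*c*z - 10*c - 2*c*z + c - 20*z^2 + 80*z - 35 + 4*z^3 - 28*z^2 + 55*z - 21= 2*c^2 - 9*c + 4*z^3 - 48*z^2 + z*(-4*c^2 + 18*c + 135) - 56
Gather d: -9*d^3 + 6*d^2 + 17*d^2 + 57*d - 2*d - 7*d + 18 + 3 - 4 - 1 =-9*d^3 + 23*d^2 + 48*d + 16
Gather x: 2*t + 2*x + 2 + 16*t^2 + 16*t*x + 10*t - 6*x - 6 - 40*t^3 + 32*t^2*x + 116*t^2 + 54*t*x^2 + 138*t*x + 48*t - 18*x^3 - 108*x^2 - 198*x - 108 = -40*t^3 + 132*t^2 + 60*t - 18*x^3 + x^2*(54*t - 108) + x*(32*t^2 + 154*t - 202) - 112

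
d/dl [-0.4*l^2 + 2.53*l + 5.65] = 2.53 - 0.8*l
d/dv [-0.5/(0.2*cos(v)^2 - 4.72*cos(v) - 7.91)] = (2.36 - 0.2*cos(v))*sin(v)/(-0.2*cos(v)^2 + 4.72*cos(v) + 7.91)^2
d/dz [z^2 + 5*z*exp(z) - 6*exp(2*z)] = 5*z*exp(z) + 2*z - 12*exp(2*z) + 5*exp(z)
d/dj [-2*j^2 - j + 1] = -4*j - 1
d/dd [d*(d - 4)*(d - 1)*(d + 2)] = 4*d^3 - 9*d^2 - 12*d + 8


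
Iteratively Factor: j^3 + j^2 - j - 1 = (j + 1)*(j^2 - 1) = (j - 1)*(j + 1)*(j + 1)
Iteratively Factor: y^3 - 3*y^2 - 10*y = (y - 5)*(y^2 + 2*y) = (y - 5)*(y + 2)*(y)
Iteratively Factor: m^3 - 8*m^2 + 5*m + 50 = (m + 2)*(m^2 - 10*m + 25) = (m - 5)*(m + 2)*(m - 5)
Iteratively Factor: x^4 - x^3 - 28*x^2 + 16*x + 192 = (x - 4)*(x^3 + 3*x^2 - 16*x - 48) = (x - 4)*(x + 4)*(x^2 - x - 12) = (x - 4)^2*(x + 4)*(x + 3)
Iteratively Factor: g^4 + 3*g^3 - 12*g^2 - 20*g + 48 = (g + 4)*(g^3 - g^2 - 8*g + 12) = (g - 2)*(g + 4)*(g^2 + g - 6) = (g - 2)^2*(g + 4)*(g + 3)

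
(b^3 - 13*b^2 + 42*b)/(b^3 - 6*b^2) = (b - 7)/b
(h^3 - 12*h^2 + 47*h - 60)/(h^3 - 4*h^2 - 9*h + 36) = (h - 5)/(h + 3)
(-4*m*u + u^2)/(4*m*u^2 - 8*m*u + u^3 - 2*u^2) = (-4*m + u)/(4*m*u - 8*m + u^2 - 2*u)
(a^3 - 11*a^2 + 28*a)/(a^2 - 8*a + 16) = a*(a - 7)/(a - 4)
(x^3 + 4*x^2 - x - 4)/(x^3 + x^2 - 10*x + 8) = (x + 1)/(x - 2)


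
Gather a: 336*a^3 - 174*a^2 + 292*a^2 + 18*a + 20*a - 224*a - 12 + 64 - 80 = 336*a^3 + 118*a^2 - 186*a - 28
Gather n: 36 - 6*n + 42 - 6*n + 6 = 84 - 12*n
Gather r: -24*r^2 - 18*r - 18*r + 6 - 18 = -24*r^2 - 36*r - 12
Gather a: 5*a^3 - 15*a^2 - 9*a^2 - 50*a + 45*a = 5*a^3 - 24*a^2 - 5*a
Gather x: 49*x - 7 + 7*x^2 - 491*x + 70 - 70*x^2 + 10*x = -63*x^2 - 432*x + 63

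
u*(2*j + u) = 2*j*u + u^2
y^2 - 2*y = y*(y - 2)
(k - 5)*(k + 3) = k^2 - 2*k - 15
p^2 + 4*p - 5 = (p - 1)*(p + 5)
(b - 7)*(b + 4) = b^2 - 3*b - 28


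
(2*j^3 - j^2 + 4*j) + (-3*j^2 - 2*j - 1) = 2*j^3 - 4*j^2 + 2*j - 1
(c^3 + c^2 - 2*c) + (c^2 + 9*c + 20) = c^3 + 2*c^2 + 7*c + 20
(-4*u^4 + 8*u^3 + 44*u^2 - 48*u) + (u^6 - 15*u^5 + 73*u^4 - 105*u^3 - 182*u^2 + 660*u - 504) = u^6 - 15*u^5 + 69*u^4 - 97*u^3 - 138*u^2 + 612*u - 504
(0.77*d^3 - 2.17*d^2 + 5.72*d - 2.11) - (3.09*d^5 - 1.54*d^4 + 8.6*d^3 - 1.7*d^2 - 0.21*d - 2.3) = -3.09*d^5 + 1.54*d^4 - 7.83*d^3 - 0.47*d^2 + 5.93*d + 0.19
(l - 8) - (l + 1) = -9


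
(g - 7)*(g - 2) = g^2 - 9*g + 14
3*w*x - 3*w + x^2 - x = (3*w + x)*(x - 1)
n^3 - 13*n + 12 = (n - 3)*(n - 1)*(n + 4)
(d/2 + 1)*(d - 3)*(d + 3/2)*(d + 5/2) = d^4/2 + 3*d^3/2 - 25*d^2/8 - 111*d/8 - 45/4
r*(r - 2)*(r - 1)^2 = r^4 - 4*r^3 + 5*r^2 - 2*r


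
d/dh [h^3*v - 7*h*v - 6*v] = v*(3*h^2 - 7)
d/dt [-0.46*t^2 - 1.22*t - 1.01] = -0.92*t - 1.22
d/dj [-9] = 0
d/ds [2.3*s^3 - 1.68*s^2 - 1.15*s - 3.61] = 6.9*s^2 - 3.36*s - 1.15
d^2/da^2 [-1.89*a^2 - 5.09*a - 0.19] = -3.78000000000000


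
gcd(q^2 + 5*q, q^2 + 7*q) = q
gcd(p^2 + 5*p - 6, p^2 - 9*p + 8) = p - 1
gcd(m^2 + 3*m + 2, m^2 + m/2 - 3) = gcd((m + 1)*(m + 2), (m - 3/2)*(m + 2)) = m + 2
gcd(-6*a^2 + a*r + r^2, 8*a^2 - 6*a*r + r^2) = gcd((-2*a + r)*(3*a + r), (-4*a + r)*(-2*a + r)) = -2*a + r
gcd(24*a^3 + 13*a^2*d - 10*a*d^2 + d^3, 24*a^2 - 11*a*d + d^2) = 24*a^2 - 11*a*d + d^2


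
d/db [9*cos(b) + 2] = -9*sin(b)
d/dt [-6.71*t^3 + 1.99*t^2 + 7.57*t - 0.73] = -20.13*t^2 + 3.98*t + 7.57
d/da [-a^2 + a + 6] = 1 - 2*a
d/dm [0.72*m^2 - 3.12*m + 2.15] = 1.44*m - 3.12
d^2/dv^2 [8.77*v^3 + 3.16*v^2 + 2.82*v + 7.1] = 52.62*v + 6.32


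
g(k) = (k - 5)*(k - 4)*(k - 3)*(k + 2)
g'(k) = (k - 5)*(k - 4)*(k - 3) + (k - 5)*(k - 4)*(k + 2) + (k - 5)*(k - 3)*(k + 2) + (k - 4)*(k - 3)*(k + 2)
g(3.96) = 0.24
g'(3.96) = -5.89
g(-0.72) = -128.56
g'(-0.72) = -16.16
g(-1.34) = -96.98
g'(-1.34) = -91.13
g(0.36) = -105.23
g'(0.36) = 46.86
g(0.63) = -91.79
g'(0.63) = 52.07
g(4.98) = -0.27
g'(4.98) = 13.09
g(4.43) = -2.25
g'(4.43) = -3.21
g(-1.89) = -21.83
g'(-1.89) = -187.11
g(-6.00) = 3960.00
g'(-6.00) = -2186.00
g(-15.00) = 88920.00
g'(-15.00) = -20906.00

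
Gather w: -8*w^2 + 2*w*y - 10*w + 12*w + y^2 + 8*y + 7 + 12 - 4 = -8*w^2 + w*(2*y + 2) + y^2 + 8*y + 15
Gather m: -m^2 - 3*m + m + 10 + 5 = -m^2 - 2*m + 15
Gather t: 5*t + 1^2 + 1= 5*t + 2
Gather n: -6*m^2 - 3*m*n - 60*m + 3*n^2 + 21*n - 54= -6*m^2 - 60*m + 3*n^2 + n*(21 - 3*m) - 54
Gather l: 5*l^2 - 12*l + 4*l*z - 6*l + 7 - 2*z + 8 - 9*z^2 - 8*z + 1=5*l^2 + l*(4*z - 18) - 9*z^2 - 10*z + 16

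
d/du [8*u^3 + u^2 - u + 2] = 24*u^2 + 2*u - 1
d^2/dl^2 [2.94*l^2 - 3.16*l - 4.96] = 5.88000000000000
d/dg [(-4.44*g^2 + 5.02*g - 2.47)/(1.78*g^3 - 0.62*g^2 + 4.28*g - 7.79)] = (7.9032*g^4 - 17.8712*g^3 - 2.701*g^2 + 66.1124*g - 28.5342)/(3.1684*g^6 - 2.2072*g^5 + 15.6212*g^4 - 33.0396*g^3 + 27.978*g^2 - 66.6824*g + 60.6841)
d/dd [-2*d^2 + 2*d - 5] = 2 - 4*d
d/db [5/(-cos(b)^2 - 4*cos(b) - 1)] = -10*(cos(b) + 2)*sin(b)/(cos(b)^2 + 4*cos(b) + 1)^2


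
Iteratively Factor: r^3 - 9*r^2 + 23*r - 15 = (r - 5)*(r^2 - 4*r + 3) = (r - 5)*(r - 1)*(r - 3)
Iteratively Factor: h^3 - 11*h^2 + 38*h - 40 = (h - 2)*(h^2 - 9*h + 20) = (h - 5)*(h - 2)*(h - 4)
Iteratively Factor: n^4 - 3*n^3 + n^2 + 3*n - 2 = (n - 2)*(n^3 - n^2 - n + 1) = (n - 2)*(n - 1)*(n^2 - 1) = (n - 2)*(n - 1)^2*(n + 1)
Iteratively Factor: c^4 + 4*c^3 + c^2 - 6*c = (c + 2)*(c^3 + 2*c^2 - 3*c) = c*(c + 2)*(c^2 + 2*c - 3) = c*(c + 2)*(c + 3)*(c - 1)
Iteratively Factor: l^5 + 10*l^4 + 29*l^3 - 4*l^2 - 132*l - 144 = (l + 2)*(l^4 + 8*l^3 + 13*l^2 - 30*l - 72) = (l + 2)*(l + 3)*(l^3 + 5*l^2 - 2*l - 24) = (l + 2)*(l + 3)^2*(l^2 + 2*l - 8) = (l - 2)*(l + 2)*(l + 3)^2*(l + 4)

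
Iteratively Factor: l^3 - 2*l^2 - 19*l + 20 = (l - 5)*(l^2 + 3*l - 4) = (l - 5)*(l - 1)*(l + 4)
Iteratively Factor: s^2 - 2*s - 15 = (s - 5)*(s + 3)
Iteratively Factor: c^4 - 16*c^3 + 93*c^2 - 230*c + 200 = (c - 4)*(c^3 - 12*c^2 + 45*c - 50) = (c - 5)*(c - 4)*(c^2 - 7*c + 10) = (c - 5)*(c - 4)*(c - 2)*(c - 5)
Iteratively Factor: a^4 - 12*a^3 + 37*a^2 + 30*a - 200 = (a + 2)*(a^3 - 14*a^2 + 65*a - 100) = (a - 4)*(a + 2)*(a^2 - 10*a + 25) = (a - 5)*(a - 4)*(a + 2)*(a - 5)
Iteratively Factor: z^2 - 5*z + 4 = (z - 1)*(z - 4)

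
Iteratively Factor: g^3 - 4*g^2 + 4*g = (g - 2)*(g^2 - 2*g) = (g - 2)^2*(g)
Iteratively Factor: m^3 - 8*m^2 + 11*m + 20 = (m + 1)*(m^2 - 9*m + 20) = (m - 4)*(m + 1)*(m - 5)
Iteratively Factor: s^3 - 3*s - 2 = (s + 1)*(s^2 - s - 2) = (s + 1)^2*(s - 2)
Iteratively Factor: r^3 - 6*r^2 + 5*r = (r)*(r^2 - 6*r + 5) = r*(r - 5)*(r - 1)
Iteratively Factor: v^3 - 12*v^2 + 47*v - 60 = (v - 3)*(v^2 - 9*v + 20) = (v - 4)*(v - 3)*(v - 5)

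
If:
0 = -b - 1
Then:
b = -1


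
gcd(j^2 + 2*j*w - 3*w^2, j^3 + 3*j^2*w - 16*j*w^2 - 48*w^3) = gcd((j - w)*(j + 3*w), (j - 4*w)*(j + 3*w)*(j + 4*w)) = j + 3*w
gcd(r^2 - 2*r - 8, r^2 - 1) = 1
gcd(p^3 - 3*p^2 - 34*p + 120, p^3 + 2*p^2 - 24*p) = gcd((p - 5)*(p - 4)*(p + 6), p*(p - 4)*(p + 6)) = p^2 + 2*p - 24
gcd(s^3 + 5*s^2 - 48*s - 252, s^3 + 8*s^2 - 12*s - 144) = s^2 + 12*s + 36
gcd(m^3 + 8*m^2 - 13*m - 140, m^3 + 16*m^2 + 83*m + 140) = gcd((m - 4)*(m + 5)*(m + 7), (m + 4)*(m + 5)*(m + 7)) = m^2 + 12*m + 35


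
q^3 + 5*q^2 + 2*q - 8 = (q - 1)*(q + 2)*(q + 4)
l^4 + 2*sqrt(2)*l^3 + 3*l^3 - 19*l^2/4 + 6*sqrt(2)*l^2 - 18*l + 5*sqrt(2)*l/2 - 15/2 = (l + 1/2)*(l + 5/2)*(l - sqrt(2))*(l + 3*sqrt(2))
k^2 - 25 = (k - 5)*(k + 5)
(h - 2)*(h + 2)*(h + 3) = h^3 + 3*h^2 - 4*h - 12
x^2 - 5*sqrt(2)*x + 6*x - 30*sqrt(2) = (x + 6)*(x - 5*sqrt(2))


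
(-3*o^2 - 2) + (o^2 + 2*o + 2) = -2*o^2 + 2*o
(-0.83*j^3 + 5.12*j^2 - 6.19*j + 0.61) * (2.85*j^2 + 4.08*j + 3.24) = -2.3655*j^5 + 11.2056*j^4 + 0.558900000000001*j^3 - 6.9279*j^2 - 17.5668*j + 1.9764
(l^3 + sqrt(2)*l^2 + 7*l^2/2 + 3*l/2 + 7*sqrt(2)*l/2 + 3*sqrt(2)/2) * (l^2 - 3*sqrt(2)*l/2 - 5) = l^5 - sqrt(2)*l^4/2 + 7*l^4/2 - 13*l^3/2 - 7*sqrt(2)*l^3/4 - 28*l^2 - 23*sqrt(2)*l^2/4 - 35*sqrt(2)*l/2 - 12*l - 15*sqrt(2)/2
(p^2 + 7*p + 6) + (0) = p^2 + 7*p + 6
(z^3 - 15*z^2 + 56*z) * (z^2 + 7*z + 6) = z^5 - 8*z^4 - 43*z^3 + 302*z^2 + 336*z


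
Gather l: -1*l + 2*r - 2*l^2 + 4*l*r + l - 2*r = -2*l^2 + 4*l*r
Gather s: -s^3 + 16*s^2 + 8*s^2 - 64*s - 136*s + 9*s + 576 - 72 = -s^3 + 24*s^2 - 191*s + 504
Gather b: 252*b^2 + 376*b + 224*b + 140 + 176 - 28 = 252*b^2 + 600*b + 288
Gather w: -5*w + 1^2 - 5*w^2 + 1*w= -5*w^2 - 4*w + 1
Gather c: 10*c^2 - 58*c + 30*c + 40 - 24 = 10*c^2 - 28*c + 16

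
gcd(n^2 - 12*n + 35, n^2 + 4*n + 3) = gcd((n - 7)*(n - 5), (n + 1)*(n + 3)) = 1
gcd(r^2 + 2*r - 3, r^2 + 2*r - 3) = r^2 + 2*r - 3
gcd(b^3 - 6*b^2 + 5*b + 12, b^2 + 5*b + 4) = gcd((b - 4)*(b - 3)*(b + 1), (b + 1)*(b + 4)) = b + 1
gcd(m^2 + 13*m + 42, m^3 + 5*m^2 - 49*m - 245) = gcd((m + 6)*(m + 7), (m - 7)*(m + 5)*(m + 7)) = m + 7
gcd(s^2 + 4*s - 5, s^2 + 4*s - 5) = s^2 + 4*s - 5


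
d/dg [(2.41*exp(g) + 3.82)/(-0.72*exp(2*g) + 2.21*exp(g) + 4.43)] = (1.7352*exp(2*g) + 5.5008*exp(g) + 2.2341)*exp(g)/(0.5184*exp(4*g) - 3.1824*exp(3*g) - 1.4951*exp(2*g) + 19.5806*exp(g) + 19.6249)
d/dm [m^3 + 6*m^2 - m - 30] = 3*m^2 + 12*m - 1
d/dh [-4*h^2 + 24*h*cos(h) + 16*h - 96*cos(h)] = -24*h*sin(h) - 8*h + 96*sin(h) + 24*cos(h) + 16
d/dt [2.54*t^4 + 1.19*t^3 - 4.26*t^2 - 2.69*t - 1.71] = 10.16*t^3 + 3.57*t^2 - 8.52*t - 2.69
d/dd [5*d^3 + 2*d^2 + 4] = d*(15*d + 4)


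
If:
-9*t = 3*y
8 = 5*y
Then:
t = -8/15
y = 8/5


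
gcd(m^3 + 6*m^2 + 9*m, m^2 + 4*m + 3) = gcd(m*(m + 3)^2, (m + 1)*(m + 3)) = m + 3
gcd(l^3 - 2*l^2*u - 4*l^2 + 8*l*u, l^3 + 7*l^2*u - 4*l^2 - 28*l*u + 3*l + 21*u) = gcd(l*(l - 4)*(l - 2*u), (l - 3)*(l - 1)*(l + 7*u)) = 1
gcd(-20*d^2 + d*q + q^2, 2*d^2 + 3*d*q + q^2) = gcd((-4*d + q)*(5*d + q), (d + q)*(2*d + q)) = 1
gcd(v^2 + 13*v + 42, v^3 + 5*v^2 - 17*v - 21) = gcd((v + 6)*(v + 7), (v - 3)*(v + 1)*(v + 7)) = v + 7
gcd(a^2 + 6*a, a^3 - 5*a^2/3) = a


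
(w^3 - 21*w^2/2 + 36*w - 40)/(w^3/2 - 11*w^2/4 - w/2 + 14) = 2*(2*w^2 - 13*w + 20)/(2*w^2 - 3*w - 14)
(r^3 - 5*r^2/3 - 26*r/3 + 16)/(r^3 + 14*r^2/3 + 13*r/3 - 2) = (3*r^2 - 14*r + 16)/(3*r^2 + 5*r - 2)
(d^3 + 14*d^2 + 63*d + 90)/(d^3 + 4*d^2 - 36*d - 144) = (d^2 + 8*d + 15)/(d^2 - 2*d - 24)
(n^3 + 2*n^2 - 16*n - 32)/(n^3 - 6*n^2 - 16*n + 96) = (n + 2)/(n - 6)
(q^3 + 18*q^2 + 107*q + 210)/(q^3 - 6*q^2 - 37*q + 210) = (q^2 + 12*q + 35)/(q^2 - 12*q + 35)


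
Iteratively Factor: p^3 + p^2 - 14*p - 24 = (p + 3)*(p^2 - 2*p - 8) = (p + 2)*(p + 3)*(p - 4)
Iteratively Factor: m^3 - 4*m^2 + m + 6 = (m - 3)*(m^2 - m - 2) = (m - 3)*(m + 1)*(m - 2)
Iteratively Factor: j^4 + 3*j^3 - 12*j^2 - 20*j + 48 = (j - 2)*(j^3 + 5*j^2 - 2*j - 24) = (j - 2)^2*(j^2 + 7*j + 12) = (j - 2)^2*(j + 3)*(j + 4)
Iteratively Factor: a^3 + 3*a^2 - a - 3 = (a + 1)*(a^2 + 2*a - 3) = (a + 1)*(a + 3)*(a - 1)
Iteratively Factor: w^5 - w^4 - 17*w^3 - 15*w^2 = (w + 1)*(w^4 - 2*w^3 - 15*w^2) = w*(w + 1)*(w^3 - 2*w^2 - 15*w) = w^2*(w + 1)*(w^2 - 2*w - 15) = w^2*(w + 1)*(w + 3)*(w - 5)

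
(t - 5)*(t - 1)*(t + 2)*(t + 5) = t^4 + t^3 - 27*t^2 - 25*t + 50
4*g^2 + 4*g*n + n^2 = (2*g + n)^2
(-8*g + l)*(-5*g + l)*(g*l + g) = 40*g^3*l + 40*g^3 - 13*g^2*l^2 - 13*g^2*l + g*l^3 + g*l^2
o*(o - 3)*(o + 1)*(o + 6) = o^4 + 4*o^3 - 15*o^2 - 18*o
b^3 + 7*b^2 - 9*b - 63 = (b - 3)*(b + 3)*(b + 7)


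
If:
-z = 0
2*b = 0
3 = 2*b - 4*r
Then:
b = 0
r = -3/4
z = 0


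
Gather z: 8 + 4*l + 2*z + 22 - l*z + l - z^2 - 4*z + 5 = 5*l - z^2 + z*(-l - 2) + 35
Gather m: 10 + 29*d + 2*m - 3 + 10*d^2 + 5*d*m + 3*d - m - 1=10*d^2 + 32*d + m*(5*d + 1) + 6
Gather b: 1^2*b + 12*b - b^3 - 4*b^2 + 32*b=-b^3 - 4*b^2 + 45*b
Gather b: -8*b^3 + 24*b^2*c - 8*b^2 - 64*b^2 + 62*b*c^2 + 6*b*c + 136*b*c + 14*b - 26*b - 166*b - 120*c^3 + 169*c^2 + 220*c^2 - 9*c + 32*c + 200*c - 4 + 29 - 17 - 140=-8*b^3 + b^2*(24*c - 72) + b*(62*c^2 + 142*c - 178) - 120*c^3 + 389*c^2 + 223*c - 132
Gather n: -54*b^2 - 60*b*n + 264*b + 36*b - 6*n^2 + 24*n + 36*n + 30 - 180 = -54*b^2 + 300*b - 6*n^2 + n*(60 - 60*b) - 150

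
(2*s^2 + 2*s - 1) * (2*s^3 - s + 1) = 4*s^5 + 4*s^4 - 4*s^3 + 3*s - 1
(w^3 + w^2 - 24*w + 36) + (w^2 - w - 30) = w^3 + 2*w^2 - 25*w + 6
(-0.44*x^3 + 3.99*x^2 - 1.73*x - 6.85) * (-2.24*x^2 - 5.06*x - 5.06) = 0.9856*x^5 - 6.7112*x^4 - 14.0878*x^3 + 3.9084*x^2 + 43.4148*x + 34.661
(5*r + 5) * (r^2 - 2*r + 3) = 5*r^3 - 5*r^2 + 5*r + 15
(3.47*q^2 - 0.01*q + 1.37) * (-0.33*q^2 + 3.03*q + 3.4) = -1.1451*q^4 + 10.5174*q^3 + 11.3156*q^2 + 4.1171*q + 4.658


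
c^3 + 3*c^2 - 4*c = c*(c - 1)*(c + 4)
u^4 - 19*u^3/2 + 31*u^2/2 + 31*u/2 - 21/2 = (u - 7)*(u - 3)*(u - 1/2)*(u + 1)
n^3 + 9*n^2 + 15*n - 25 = (n - 1)*(n + 5)^2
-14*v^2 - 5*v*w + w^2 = (-7*v + w)*(2*v + w)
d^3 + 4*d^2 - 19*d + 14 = (d - 2)*(d - 1)*(d + 7)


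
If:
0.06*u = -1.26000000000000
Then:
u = -21.00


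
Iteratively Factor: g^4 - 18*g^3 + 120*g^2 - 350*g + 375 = (g - 3)*(g^3 - 15*g^2 + 75*g - 125) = (g - 5)*(g - 3)*(g^2 - 10*g + 25) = (g - 5)^2*(g - 3)*(g - 5)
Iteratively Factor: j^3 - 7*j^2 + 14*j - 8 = (j - 2)*(j^2 - 5*j + 4) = (j - 2)*(j - 1)*(j - 4)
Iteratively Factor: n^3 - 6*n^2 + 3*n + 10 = (n + 1)*(n^2 - 7*n + 10) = (n - 5)*(n + 1)*(n - 2)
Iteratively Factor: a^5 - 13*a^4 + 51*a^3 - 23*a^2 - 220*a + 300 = (a + 2)*(a^4 - 15*a^3 + 81*a^2 - 185*a + 150) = (a - 2)*(a + 2)*(a^3 - 13*a^2 + 55*a - 75) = (a - 5)*(a - 2)*(a + 2)*(a^2 - 8*a + 15) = (a - 5)^2*(a - 2)*(a + 2)*(a - 3)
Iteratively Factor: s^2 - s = (s)*(s - 1)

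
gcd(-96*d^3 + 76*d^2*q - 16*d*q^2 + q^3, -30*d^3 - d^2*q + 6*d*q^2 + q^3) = -2*d + q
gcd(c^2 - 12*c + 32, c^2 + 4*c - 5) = 1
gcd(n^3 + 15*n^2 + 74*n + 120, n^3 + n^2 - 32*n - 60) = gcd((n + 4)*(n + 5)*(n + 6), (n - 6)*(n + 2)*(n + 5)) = n + 5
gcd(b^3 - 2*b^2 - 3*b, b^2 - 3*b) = b^2 - 3*b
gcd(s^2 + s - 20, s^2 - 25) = s + 5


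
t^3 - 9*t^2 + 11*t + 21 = (t - 7)*(t - 3)*(t + 1)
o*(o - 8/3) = o^2 - 8*o/3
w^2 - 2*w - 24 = (w - 6)*(w + 4)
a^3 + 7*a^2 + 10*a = a*(a + 2)*(a + 5)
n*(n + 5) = n^2 + 5*n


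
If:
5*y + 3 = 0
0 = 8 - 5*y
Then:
No Solution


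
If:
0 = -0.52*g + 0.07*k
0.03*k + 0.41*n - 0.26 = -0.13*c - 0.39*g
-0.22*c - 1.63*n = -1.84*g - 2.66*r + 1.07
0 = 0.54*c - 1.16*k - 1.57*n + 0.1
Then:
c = 2.70197096023233 - 2.6477428657273*r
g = 0.304370467998377 - 0.438227714399879*r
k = 2.26103776227366 - 3.2554058783991*r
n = 1.49457940856701*r - 0.677541073701901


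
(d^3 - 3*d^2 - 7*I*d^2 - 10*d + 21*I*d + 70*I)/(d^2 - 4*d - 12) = (d^2 - d*(5 + 7*I) + 35*I)/(d - 6)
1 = 1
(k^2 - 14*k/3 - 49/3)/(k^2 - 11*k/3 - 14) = (k - 7)/(k - 6)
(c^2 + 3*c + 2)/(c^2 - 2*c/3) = 3*(c^2 + 3*c + 2)/(c*(3*c - 2))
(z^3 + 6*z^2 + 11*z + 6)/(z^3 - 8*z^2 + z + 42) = (z^2 + 4*z + 3)/(z^2 - 10*z + 21)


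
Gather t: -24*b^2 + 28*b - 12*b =-24*b^2 + 16*b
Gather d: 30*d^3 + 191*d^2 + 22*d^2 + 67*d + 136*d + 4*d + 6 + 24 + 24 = 30*d^3 + 213*d^2 + 207*d + 54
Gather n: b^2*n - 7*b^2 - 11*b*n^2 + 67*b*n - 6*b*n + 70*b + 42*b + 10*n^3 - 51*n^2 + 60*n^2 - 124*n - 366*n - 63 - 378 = -7*b^2 + 112*b + 10*n^3 + n^2*(9 - 11*b) + n*(b^2 + 61*b - 490) - 441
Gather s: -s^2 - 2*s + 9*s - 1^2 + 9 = -s^2 + 7*s + 8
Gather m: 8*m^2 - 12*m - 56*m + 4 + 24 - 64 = 8*m^2 - 68*m - 36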